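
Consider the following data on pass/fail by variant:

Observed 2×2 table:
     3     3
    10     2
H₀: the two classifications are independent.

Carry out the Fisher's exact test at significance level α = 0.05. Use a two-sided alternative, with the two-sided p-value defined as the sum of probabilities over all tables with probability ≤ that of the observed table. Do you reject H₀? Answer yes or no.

Margins: r₁=6, r₂=12, c₁=13, c₂=5, n=18
p_obs = C(6,3)·C(12,10)/C(18,13); sum pmf over tables with pmf ≤ p_obs
p-value (two-sided) = 0.26821
At α=0.05: p ≥ α → fail to reject H₀

reject H₀: no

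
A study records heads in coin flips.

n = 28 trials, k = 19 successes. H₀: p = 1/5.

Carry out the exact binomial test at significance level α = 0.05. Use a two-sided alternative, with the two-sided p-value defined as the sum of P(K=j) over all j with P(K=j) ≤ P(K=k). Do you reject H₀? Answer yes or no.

reject H₀: yes

Exact binomial: n=28, k=19, p₀=1/5=0.2000
P(X=j) = C(n,j)·p₀^j·(1−p₀)^(n−j); p = Σ P(X=j) over j with P(X=j) ≤ P(X=19)
p-value (two-sided) = 0.00000
At α=0.05: p < α → reject H₀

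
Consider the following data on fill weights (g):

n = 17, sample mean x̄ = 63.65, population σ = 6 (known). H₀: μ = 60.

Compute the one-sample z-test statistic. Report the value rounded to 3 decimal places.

SE = σ/√n = 6/√17 = 1.4552
z = (x̄−μ₀)/SE = (63.65−60)/1.4552 = 2.5082

test statistic = 2.508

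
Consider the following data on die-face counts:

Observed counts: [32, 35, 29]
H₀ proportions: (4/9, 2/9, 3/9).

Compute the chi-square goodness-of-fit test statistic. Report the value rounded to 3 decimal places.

n = 96; E_i = n·p_i = [42.67, 21.33, 32.00]
χ² = (32−42.67)²/42.67 + (35−21.33)²/21.33 + (29−32.00)²/32.00 = 11.7031
df = 2

test statistic = 11.703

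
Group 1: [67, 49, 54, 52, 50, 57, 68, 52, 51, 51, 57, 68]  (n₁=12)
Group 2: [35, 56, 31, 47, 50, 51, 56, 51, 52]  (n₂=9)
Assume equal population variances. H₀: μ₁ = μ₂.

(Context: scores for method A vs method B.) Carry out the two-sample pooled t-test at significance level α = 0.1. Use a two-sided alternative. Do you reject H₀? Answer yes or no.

x̄₁=56.333, s₁=7.266, n₁=12
x̄₂=47.667, s₂=8.832, n₂=9
s_p² = [11·7.266² + 8·8.832²]/19 = 63.4035
SE = √(s_p²·(1/12+1/9)) = 3.5112
t = (56.333−47.667)/3.5112 = 2.4683
df = 19
p-value (two-sided) = 0.02324
At α=0.1: p < α → reject H₀

reject H₀: yes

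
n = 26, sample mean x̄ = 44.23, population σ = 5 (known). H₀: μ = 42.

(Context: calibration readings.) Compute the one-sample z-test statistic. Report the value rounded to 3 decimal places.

SE = σ/√n = 5/√26 = 0.9806
z = (x̄−μ₀)/SE = (44.23−42)/0.9806 = 2.2742

test statistic = 2.274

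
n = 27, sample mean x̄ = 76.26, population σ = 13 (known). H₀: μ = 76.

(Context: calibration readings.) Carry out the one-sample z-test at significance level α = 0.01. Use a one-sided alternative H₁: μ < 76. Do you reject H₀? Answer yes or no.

SE = σ/√n = 13/√27 = 2.5019
z = (x̄−μ₀)/SE = (76.26−76)/2.5019 = 0.1039
p-value (one-sided, H₁ less) = 0.54138
At α=0.01: p ≥ α → fail to reject H₀

reject H₀: no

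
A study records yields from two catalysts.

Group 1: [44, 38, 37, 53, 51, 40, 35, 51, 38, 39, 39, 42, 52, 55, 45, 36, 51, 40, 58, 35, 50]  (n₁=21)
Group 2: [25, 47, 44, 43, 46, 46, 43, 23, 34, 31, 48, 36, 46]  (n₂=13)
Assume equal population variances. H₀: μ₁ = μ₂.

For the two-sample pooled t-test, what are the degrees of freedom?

df = n₁ + n₂ − 2 = 21 + 13 − 2 = 32

degrees of freedom = 32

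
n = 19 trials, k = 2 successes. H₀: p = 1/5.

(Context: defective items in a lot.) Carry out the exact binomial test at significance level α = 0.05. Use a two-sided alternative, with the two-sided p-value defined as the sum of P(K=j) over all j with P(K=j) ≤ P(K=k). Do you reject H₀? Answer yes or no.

Exact binomial: n=19, k=2, p₀=1/5=0.2000
P(X=j) = C(n,j)·p₀^j·(1−p₀)^(n−j); p = Σ P(X=j) over j with P(X=j) ≤ P(X=2)
p-value (two-sided) = 0.39995
At α=0.05: p ≥ α → fail to reject H₀

reject H₀: no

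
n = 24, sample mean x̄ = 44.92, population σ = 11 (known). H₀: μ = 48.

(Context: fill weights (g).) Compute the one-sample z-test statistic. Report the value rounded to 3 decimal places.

test statistic = -1.372

SE = σ/√n = 11/√24 = 2.2454
z = (x̄−μ₀)/SE = (44.92−48)/2.2454 = -1.3717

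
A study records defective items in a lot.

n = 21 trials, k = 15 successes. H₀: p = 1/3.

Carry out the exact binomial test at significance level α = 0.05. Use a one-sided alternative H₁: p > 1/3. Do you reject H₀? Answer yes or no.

reject H₀: yes

Exact binomial: n=21, k=15, p₀=1/3=0.3333
P(X≥15) from Σ C(n,i)·p₀^i·(1−p₀)^(n−i)
p-value (one-sided, H₁ greater) = 0.00040
At α=0.05: p < α → reject H₀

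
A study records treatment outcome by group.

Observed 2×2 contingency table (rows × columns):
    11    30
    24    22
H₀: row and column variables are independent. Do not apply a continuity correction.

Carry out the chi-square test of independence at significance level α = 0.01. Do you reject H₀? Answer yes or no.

Row totals [41, 46], col totals [35, 52], n=87
χ² = (11−16.49)²/16.49 + (30−24.51)²/24.51 + (24−18.51)²/18.51 + (22−27.49)²/27.49 = 5.7911
df = 1
p-value (upper-tail) = 0.01611
At α=0.01: p ≥ α → fail to reject H₀

reject H₀: no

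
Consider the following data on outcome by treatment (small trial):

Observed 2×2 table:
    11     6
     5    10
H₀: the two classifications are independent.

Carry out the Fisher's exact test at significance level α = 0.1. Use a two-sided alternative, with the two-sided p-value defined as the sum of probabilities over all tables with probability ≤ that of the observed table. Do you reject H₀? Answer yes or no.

Margins: r₁=17, r₂=15, c₁=16, c₂=16, n=32
p_obs = C(17,11)·C(15,5)/C(32,16); sum pmf over tables with pmf ≤ p_obs
p-value (two-sided) = 0.15561
At α=0.1: p ≥ α → fail to reject H₀

reject H₀: no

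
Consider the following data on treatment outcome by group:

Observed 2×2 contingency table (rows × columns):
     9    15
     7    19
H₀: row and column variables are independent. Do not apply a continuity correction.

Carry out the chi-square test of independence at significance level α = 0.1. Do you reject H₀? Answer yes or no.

reject H₀: no

Row totals [24, 26], col totals [16, 34], n=50
χ² = (9−7.68)²/7.68 + (15−16.32)²/16.32 + (7−8.32)²/8.32 + (19−17.68)²/17.68 = 0.6416
df = 1
p-value (upper-tail) = 0.42313
At α=0.1: p ≥ α → fail to reject H₀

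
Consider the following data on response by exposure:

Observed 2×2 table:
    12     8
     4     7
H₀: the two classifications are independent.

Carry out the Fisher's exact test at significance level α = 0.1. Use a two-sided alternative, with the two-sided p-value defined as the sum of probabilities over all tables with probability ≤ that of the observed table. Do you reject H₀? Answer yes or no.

reject H₀: no

Margins: r₁=20, r₂=11, c₁=16, c₂=15, n=31
p_obs = C(20,12)·C(11,4)/C(31,16); sum pmf over tables with pmf ≤ p_obs
p-value (two-sided) = 0.27337
At α=0.1: p ≥ α → fail to reject H₀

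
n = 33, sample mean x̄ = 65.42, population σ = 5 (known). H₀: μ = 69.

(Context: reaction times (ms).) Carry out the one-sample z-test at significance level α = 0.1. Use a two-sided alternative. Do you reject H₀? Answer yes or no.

SE = σ/√n = 5/√33 = 0.8704
z = (x̄−μ₀)/SE = (65.42−69)/0.8704 = -4.1131
p-value (two-sided) = 0.00004
At α=0.1: p < α → reject H₀

reject H₀: yes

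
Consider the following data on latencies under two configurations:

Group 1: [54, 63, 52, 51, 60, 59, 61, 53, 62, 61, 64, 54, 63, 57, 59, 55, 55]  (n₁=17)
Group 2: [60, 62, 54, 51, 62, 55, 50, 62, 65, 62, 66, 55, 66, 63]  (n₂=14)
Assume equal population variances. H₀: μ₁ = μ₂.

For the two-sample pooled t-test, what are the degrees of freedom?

df = n₁ + n₂ − 2 = 17 + 14 − 2 = 29

degrees of freedom = 29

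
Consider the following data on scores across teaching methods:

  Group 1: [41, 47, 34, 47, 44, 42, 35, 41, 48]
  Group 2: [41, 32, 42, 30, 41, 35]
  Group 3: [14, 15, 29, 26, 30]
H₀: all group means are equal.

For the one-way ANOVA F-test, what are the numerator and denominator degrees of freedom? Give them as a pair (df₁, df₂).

k = 3 groups, N = 20 total
df = (k−1, N−k) = (3−1, 20−3) = (2, 17)

degrees of freedom = [2, 17]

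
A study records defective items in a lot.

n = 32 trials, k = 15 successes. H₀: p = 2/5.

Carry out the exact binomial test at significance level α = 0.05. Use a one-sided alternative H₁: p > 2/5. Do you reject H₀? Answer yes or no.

Exact binomial: n=32, k=15, p₀=2/5=0.4000
P(X≥15) from Σ C(n,i)·p₀^i·(1−p₀)^(n−i)
p-value (one-sided, H₁ greater) = 0.26762
At α=0.05: p ≥ α → fail to reject H₀

reject H₀: no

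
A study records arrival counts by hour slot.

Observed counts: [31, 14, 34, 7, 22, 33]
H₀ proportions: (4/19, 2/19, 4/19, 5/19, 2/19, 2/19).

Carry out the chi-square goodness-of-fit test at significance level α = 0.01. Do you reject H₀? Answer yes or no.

reject H₀: yes

n = 141; E_i = n·p_i = [29.68, 14.84, 29.68, 37.11, 14.84, 14.84]
χ² = (31−29.68)²/29.68 + (14−14.84)²/14.84 + (34−29.68)²/29.68 + (7−37.11)²/37.11 + (22−14.84)²/14.84 + (33−14.84)²/14.84 = 50.8259
df = 5
p-value (upper-tail) = 0.00000
At α=0.01: p < α → reject H₀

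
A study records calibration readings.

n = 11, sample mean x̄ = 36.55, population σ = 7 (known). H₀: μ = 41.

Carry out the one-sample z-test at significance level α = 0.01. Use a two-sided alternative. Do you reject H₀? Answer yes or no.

SE = σ/√n = 7/√11 = 2.1106
z = (x̄−μ₀)/SE = (36.55−41)/2.1106 = -2.1084
p-value (two-sided) = 0.03499
At α=0.01: p ≥ α → fail to reject H₀

reject H₀: no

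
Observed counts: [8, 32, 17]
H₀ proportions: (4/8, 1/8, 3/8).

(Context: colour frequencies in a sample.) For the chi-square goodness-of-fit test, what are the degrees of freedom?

degrees of freedom = 2

df = k − 1 = 3 − 1 = 2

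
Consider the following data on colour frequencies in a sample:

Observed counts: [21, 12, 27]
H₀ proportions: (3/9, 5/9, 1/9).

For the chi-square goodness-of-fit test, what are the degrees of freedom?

degrees of freedom = 2

df = k − 1 = 3 − 1 = 2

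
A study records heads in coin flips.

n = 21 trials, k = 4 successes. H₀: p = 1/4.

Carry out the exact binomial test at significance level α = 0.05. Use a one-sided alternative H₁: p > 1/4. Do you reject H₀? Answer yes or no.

Exact binomial: n=21, k=4, p₀=1/4=0.2500
P(X≥4) from Σ C(n,i)·p₀^i·(1−p₀)^(n−i)
p-value (one-sided, H₁ greater) = 0.80832
At α=0.05: p ≥ α → fail to reject H₀

reject H₀: no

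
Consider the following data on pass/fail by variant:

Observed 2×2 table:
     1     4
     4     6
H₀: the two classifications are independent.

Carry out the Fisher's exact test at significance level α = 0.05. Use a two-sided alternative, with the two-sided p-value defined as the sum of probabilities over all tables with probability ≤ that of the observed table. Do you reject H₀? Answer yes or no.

Margins: r₁=5, r₂=10, c₁=5, c₂=10, n=15
p_obs = C(5,1)·C(10,4)/C(15,5); sum pmf over tables with pmf ≤ p_obs
p-value (two-sided) = 0.60040
At α=0.05: p ≥ α → fail to reject H₀

reject H₀: no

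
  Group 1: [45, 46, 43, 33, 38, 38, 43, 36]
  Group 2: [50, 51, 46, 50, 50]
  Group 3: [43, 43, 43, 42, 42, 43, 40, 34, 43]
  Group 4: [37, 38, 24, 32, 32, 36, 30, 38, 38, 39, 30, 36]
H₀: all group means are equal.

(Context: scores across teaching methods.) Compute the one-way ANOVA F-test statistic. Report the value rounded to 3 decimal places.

test statistic = 18.593

Group means [40.25, 49.40, 41.44, 34.17], grand mean 39.765
SSB = Σnᵢ(x̄ᵢ−x̄)² = 867.529; SSW = ΣΣ(x−x̄ᵢ)² = 466.589
MSB = 867.529/3 = 289.1763; MSW = 466.589/30 = 15.5530
F = MSB/MSW = 18.5930
df = (3, 30)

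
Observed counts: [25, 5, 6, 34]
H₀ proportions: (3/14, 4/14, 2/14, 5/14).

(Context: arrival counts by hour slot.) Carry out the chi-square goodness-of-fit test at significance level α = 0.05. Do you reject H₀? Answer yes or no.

reject H₀: yes

n = 70; E_i = n·p_i = [15.00, 20.00, 10.00, 25.00]
χ² = (25−15.00)²/15.00 + (5−20.00)²/20.00 + (6−10.00)²/10.00 + (34−25.00)²/25.00 = 22.7567
df = 3
p-value (upper-tail) = 0.00005
At α=0.05: p < α → reject H₀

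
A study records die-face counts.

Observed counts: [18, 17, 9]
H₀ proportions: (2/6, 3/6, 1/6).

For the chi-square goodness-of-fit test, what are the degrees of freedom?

df = k − 1 = 3 − 1 = 2

degrees of freedom = 2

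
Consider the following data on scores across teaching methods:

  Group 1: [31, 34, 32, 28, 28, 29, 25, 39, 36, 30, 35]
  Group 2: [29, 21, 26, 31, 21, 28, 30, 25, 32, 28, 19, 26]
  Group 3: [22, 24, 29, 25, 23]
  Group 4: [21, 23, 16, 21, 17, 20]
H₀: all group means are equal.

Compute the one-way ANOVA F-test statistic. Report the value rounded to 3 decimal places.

Group means [31.55, 26.33, 24.60, 19.67], grand mean 26.588
SSB = Σnᵢ(x̄ᵢ−x̄)² = 578.308; SSW = ΣΣ(x−x̄ᵢ)² = 427.927
MSB = 578.308/3 = 192.7693; MSW = 427.927/30 = 14.2642
F = MSB/MSW = 13.5142
df = (3, 30)

test statistic = 13.514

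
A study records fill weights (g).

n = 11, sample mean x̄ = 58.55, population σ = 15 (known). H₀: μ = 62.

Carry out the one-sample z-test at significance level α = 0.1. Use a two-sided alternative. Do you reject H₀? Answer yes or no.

reject H₀: no

SE = σ/√n = 15/√11 = 4.5227
z = (x̄−μ₀)/SE = (58.55−62)/4.5227 = -0.7628
p-value (two-sided) = 0.44557
At α=0.1: p ≥ α → fail to reject H₀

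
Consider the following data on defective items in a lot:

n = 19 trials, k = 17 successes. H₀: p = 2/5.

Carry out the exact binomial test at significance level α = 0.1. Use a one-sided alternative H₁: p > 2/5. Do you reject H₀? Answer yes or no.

Exact binomial: n=19, k=17, p₀=2/5=0.4000
P(X≥17) from Σ C(n,i)·p₀^i·(1−p₀)^(n−i)
p-value (one-sided, H₁ greater) = 0.00001
At α=0.1: p < α → reject H₀

reject H₀: yes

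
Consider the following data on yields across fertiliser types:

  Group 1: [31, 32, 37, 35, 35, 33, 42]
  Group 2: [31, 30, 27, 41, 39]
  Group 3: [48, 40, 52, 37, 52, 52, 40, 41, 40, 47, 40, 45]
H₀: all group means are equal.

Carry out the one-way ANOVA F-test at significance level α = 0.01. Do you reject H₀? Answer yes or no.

Group means [35.00, 33.60, 44.50], grand mean 39.458
SSB = Σnᵢ(x̄ᵢ−x̄)² = 615.758; SSW = ΣΣ(x−x̄ᵢ)² = 566.200
MSB = 615.758/2 = 307.8792; MSW = 566.200/21 = 26.9619
F = MSB/MSW = 11.4190
df = (2, 21)
p-value (upper-tail) = 0.00044
At α=0.01: p < α → reject H₀

reject H₀: yes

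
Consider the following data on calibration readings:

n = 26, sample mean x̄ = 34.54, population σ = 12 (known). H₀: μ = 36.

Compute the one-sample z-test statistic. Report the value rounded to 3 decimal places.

test statistic = -0.620

SE = σ/√n = 12/√26 = 2.3534
z = (x̄−μ₀)/SE = (34.54−36)/2.3534 = -0.6204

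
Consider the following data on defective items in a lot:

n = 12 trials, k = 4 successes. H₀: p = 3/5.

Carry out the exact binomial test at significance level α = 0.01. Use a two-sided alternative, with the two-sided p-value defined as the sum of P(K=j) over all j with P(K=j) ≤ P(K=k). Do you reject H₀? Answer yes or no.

Exact binomial: n=12, k=4, p₀=3/5=0.6000
P(X=j) = C(n,j)·p₀^j·(1−p₀)^(n−j); p = Σ P(X=j) over j with P(X=j) ≤ P(X=4)
p-value (two-sided) = 0.07690
At α=0.01: p ≥ α → fail to reject H₀

reject H₀: no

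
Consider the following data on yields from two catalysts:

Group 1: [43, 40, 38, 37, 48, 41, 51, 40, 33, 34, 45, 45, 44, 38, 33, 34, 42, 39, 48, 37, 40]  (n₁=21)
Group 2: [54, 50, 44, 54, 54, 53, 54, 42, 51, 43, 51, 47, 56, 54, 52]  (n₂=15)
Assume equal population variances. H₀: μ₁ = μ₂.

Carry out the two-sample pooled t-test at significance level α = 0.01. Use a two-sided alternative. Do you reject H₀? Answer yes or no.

reject H₀: yes

x̄₁=40.476, s₁=5.105, n₁=21
x̄₂=50.600, s₂=4.501, n₂=15
s_p² = [20·5.105² + 14·4.501²]/34 = 23.6717
SE = √(s_p²·(1/21+1/15)) = 1.6448
t = (40.476−50.600)/1.6448 = -6.1551
df = 34
p-value (two-sided) = 0.00000
At α=0.01: p < α → reject H₀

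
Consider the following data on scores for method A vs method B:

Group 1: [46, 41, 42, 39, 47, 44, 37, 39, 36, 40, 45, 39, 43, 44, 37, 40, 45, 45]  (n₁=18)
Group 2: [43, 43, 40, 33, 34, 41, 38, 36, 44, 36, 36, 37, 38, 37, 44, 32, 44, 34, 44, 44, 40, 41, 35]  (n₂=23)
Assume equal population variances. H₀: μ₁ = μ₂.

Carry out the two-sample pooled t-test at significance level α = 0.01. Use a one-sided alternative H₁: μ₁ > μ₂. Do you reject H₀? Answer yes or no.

reject H₀: no

x̄₁=41.611, s₁=3.398, n₁=18
x̄₂=38.870, s₂=4.015, n₂=23
s_p² = [17·3.398² + 22·4.015²]/39 = 14.1253
SE = √(s_p²·(1/18+1/23)) = 1.1827
t = (41.611−38.870)/1.1827 = 2.3180
df = 39
p-value (one-sided, H₁ greater) = 0.01289
At α=0.01: p ≥ α → fail to reject H₀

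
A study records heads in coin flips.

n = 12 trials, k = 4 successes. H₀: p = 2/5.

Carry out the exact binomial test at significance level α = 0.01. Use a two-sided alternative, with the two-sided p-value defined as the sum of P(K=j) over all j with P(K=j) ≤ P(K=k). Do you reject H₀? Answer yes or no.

reject H₀: no

Exact binomial: n=12, k=4, p₀=2/5=0.4000
P(X=j) = C(n,j)·p₀^j·(1−p₀)^(n−j); p = Σ P(X=j) over j with P(X=j) ≤ P(X=4)
p-value (two-sided) = 0.77297
At α=0.01: p ≥ α → fail to reject H₀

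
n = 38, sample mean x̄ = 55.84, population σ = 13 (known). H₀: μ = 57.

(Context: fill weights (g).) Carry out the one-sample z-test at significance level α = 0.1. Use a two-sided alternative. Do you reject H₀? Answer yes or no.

reject H₀: no

SE = σ/√n = 13/√38 = 2.1089
z = (x̄−μ₀)/SE = (55.84−57)/2.1089 = -0.5501
p-value (two-sided) = 0.58228
At α=0.1: p ≥ α → fail to reject H₀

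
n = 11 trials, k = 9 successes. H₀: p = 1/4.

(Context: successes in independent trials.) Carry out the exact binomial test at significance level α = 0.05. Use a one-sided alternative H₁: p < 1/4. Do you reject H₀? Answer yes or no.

Exact binomial: n=11, k=9, p₀=1/4=0.2500
P(X≤9) from Σ C(n,i)·p₀^i·(1−p₀)^(n−i)
p-value (one-sided, H₁ less) = 0.99999
At α=0.05: p ≥ α → fail to reject H₀

reject H₀: no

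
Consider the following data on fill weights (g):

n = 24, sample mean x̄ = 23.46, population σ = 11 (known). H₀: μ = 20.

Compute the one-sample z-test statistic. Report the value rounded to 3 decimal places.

test statistic = 1.541

SE = σ/√n = 11/√24 = 2.2454
z = (x̄−μ₀)/SE = (23.46−20)/2.2454 = 1.5410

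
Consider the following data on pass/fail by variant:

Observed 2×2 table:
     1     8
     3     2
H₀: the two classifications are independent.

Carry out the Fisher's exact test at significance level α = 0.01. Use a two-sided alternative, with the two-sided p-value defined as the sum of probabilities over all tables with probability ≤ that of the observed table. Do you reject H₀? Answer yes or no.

reject H₀: no

Margins: r₁=9, r₂=5, c₁=4, c₂=10, n=14
p_obs = C(9,1)·C(5,3)/C(14,4); sum pmf over tables with pmf ≤ p_obs
p-value (two-sided) = 0.09491
At α=0.01: p ≥ α → fail to reject H₀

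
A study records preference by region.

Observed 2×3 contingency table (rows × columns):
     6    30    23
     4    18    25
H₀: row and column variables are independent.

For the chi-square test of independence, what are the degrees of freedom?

degrees of freedom = 2

df = (r−1)(c−1) = (2−1)·(3−1) = 2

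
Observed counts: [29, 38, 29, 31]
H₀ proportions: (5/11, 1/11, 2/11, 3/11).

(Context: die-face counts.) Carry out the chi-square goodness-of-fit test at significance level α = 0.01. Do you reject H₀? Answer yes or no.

n = 127; E_i = n·p_i = [57.73, 11.55, 23.09, 34.64]
χ² = (29−57.73)²/57.73 + (38−11.55)²/11.55 + (29−23.09)²/23.09 + (31−34.64)²/34.64 = 76.8060
df = 3
p-value (upper-tail) = 0.00000
At α=0.01: p < α → reject H₀

reject H₀: yes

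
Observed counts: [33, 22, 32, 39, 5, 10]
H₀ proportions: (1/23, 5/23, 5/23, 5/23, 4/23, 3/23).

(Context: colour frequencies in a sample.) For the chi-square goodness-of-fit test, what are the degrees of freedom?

degrees of freedom = 5

df = k − 1 = 6 − 1 = 5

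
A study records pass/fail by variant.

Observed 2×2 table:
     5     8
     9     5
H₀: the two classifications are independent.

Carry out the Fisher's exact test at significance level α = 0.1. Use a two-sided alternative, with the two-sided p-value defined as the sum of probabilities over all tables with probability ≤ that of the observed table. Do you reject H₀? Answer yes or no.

Margins: r₁=13, r₂=14, c₁=14, c₂=13, n=27
p_obs = C(13,5)·C(14,9)/C(27,14); sum pmf over tables with pmf ≤ p_obs
p-value (two-sided) = 0.25680
At α=0.1: p ≥ α → fail to reject H₀

reject H₀: no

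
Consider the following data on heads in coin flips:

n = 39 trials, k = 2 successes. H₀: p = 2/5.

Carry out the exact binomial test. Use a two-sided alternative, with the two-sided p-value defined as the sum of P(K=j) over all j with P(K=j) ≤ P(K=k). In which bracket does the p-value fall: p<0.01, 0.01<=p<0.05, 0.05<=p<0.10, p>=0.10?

Exact binomial: n=39, k=2, p₀=2/5=0.4000
P(X=j) = C(n,j)·p₀^j·(1−p₀)^(n−j); p = Σ P(X=j) over j with P(X=j) ≤ P(X=2)
p-value (two-sided) = 0.00000
→ bracket: p<0.01

p-value bracket: p<0.01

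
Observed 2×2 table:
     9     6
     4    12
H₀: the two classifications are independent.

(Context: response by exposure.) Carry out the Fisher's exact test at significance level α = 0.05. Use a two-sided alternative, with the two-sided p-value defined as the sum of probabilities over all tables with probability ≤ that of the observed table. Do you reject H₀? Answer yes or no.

Margins: r₁=15, r₂=16, c₁=13, c₂=18, n=31
p_obs = C(15,9)·C(16,4)/C(31,13); sum pmf over tables with pmf ≤ p_obs
p-value (two-sided) = 0.07317
At α=0.05: p ≥ α → fail to reject H₀

reject H₀: no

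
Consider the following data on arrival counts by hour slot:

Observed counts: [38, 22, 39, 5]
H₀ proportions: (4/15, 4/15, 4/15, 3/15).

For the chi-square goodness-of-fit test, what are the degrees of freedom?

degrees of freedom = 3

df = k − 1 = 4 − 1 = 3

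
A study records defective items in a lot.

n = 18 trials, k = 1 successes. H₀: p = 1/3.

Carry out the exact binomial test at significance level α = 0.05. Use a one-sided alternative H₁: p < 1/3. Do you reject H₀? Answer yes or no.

Exact binomial: n=18, k=1, p₀=1/3=0.3333
P(X≤1) from Σ C(n,i)·p₀^i·(1−p₀)^(n−i)
p-value (one-sided, H₁ less) = 0.00677
At α=0.05: p < α → reject H₀

reject H₀: yes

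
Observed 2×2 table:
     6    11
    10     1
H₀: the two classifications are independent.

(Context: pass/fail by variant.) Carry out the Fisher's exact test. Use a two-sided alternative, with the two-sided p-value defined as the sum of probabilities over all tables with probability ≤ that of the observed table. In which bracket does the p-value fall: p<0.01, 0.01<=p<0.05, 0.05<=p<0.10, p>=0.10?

Margins: r₁=17, r₂=11, c₁=16, c₂=12, n=28
p_obs = C(17,6)·C(11,10)/C(28,16); sum pmf over tables with pmf ≤ p_obs
p-value (two-sided) = 0.00596
→ bracket: p<0.01

p-value bracket: p<0.01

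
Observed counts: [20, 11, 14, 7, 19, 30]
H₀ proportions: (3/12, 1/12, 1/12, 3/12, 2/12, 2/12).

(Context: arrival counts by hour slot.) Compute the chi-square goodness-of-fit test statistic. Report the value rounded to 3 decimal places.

test statistic = 29.356

n = 101; E_i = n·p_i = [25.25, 8.42, 8.42, 25.25, 16.83, 16.83]
χ² = (20−25.25)²/25.25 + (11−8.42)²/8.42 + (14−8.42)²/8.42 + (7−25.25)²/25.25 + (19−16.83)²/16.83 + (30−16.83)²/16.83 = 29.3564
df = 5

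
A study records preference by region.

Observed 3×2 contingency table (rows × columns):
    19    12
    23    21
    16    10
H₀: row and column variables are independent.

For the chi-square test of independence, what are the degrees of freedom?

df = (r−1)(c−1) = (3−1)·(2−1) = 2

degrees of freedom = 2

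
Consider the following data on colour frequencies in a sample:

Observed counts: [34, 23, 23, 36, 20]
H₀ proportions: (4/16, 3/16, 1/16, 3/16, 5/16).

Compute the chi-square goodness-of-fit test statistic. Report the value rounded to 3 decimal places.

test statistic = 41.216

n = 136; E_i = n·p_i = [34.00, 25.50, 8.50, 25.50, 42.50]
χ² = (34−34.00)²/34.00 + (23−25.50)²/25.50 + (23−8.50)²/8.50 + (36−25.50)²/25.50 + (20−42.50)²/42.50 = 41.2157
df = 4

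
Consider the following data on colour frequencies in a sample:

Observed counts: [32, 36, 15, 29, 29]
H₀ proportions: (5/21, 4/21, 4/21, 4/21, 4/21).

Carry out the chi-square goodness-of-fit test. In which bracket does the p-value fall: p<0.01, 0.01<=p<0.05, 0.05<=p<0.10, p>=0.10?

p-value bracket: 0.05<=p<0.10

n = 141; E_i = n·p_i = [33.57, 26.86, 26.86, 26.86, 26.86]
χ² = (32−33.57)²/33.57 + (36−26.86)²/26.86 + (15−26.86)²/26.86 + (29−26.86)²/26.86 + (29−26.86)²/26.86 = 8.7628
df = 4
p-value (upper-tail) = 0.06731
→ bracket: 0.05<=p<0.10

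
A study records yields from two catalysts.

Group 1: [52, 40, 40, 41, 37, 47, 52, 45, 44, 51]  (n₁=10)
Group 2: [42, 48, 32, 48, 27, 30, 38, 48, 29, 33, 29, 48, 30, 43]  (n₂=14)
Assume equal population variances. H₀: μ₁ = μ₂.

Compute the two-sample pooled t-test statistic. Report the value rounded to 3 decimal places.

x̄₁=44.900, s₁=5.466, n₁=10
x̄₂=37.500, s₂=8.364, n₂=14
s_p² = [9·5.466² + 13·8.364²]/22 = 53.5636
SE = √(s_p²·(1/10+1/14)) = 3.0302
t = (44.900−37.500)/3.0302 = 2.4421
df = 22

test statistic = 2.442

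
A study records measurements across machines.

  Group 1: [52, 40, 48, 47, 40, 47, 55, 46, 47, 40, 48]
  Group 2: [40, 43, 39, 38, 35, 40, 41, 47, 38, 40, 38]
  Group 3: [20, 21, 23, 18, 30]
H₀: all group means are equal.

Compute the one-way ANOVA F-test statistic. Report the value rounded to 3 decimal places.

Group means [46.36, 39.91, 22.40], grand mean 39.296
SSB = Σnᵢ(x̄ᵢ−x̄)² = 1980.975; SSW = ΣΣ(x−x̄ᵢ)² = 416.655
MSB = 1980.975/2 = 990.4875; MSW = 416.655/24 = 17.3606
F = MSB/MSW = 57.0537
df = (2, 24)

test statistic = 57.054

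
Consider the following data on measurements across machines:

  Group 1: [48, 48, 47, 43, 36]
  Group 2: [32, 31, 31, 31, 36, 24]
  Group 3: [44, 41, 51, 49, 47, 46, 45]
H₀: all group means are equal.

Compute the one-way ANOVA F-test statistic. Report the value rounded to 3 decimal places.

test statistic = 26.325

Group means [44.40, 30.83, 46.14], grand mean 40.556
SSB = Σnᵢ(x̄ᵢ−x̄)² = 859.554; SSW = ΣΣ(x−x̄ᵢ)² = 244.890
MSB = 859.554/2 = 429.7770; MSW = 244.890/15 = 16.3260
F = MSB/MSW = 26.3246
df = (2, 15)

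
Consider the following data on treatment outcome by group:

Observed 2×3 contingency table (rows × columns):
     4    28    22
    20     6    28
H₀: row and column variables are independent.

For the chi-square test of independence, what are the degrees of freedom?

degrees of freedom = 2

df = (r−1)(c−1) = (2−1)·(3−1) = 2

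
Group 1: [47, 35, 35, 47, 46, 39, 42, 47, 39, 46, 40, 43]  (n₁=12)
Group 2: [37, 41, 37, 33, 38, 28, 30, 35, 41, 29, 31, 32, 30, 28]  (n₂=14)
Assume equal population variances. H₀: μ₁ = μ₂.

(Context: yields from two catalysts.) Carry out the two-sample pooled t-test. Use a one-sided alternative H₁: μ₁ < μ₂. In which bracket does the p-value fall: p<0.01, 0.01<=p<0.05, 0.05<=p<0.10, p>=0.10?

x̄₁=42.167, s₁=4.549, n₁=12
x̄₂=33.571, s₂=4.586, n₂=14
s_p² = [11·4.549² + 13·4.586²]/24 = 20.8790
SE = √(s_p²·(1/12+1/14)) = 1.7976
t = (42.167−33.571)/1.7976 = 4.7816
df = 24
p-value (one-sided, H₁ less) = 0.99996
→ bracket: p>=0.10

p-value bracket: p>=0.10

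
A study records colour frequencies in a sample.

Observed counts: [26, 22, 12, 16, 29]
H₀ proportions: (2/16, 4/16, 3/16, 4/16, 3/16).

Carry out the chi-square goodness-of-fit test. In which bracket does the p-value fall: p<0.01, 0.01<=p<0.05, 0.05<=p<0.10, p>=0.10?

n = 105; E_i = n·p_i = [13.12, 26.25, 19.69, 26.25, 19.69]
χ² = (26−13.12)²/13.12 + (22−26.25)²/26.25 + (12−19.69)²/19.69 + (16−26.25)²/26.25 + (29−19.69)²/19.69 = 24.7270
df = 4
p-value (upper-tail) = 0.00006
→ bracket: p<0.01

p-value bracket: p<0.01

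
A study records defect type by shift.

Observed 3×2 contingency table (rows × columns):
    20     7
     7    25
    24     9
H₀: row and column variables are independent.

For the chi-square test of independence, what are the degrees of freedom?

degrees of freedom = 2

df = (r−1)(c−1) = (3−1)·(2−1) = 2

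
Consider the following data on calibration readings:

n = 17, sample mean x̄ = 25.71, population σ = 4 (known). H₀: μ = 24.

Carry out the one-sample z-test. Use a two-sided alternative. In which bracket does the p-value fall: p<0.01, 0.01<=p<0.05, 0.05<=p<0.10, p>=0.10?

SE = σ/√n = 4/√17 = 0.9701
z = (x̄−μ₀)/SE = (25.71−24)/0.9701 = 1.7626
p-value (two-sided) = 0.07796
→ bracket: 0.05<=p<0.10

p-value bracket: 0.05<=p<0.10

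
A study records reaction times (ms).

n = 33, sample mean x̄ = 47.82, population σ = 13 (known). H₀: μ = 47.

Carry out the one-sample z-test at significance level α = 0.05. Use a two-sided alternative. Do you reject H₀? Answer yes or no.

SE = σ/√n = 13/√33 = 2.2630
z = (x̄−μ₀)/SE = (47.82−47)/2.2630 = 0.3623
p-value (two-sided) = 0.71709
At α=0.05: p ≥ α → fail to reject H₀

reject H₀: no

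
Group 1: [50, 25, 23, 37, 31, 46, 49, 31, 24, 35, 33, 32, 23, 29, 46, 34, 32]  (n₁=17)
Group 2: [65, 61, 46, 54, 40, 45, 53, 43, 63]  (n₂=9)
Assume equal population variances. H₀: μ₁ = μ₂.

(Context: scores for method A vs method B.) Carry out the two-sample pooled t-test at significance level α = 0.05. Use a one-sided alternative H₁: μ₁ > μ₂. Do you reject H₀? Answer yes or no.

reject H₀: no

x̄₁=34.118, s₁=8.852, n₁=17
x̄₂=52.222, s₂=9.257, n₂=9
s_p² = [16·8.852² + 8·9.257²]/24 = 80.8050
SE = √(s_p²·(1/17+1/9)) = 3.7056
t = (34.118−52.222)/3.7056 = -4.8857
df = 24
p-value (one-sided, H₁ greater) = 0.99997
At α=0.05: p ≥ α → fail to reject H₀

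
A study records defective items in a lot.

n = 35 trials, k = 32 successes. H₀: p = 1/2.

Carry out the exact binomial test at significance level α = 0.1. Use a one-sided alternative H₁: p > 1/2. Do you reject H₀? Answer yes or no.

reject H₀: yes

Exact binomial: n=35, k=32, p₀=1/2=0.5000
P(X≥32) from Σ C(n,i)·p₀^i·(1−p₀)^(n−i)
p-value (one-sided, H₁ greater) = 0.00000
At α=0.1: p < α → reject H₀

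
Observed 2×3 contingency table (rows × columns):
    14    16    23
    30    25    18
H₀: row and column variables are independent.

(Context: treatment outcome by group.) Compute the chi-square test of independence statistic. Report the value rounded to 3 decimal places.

test statistic = 5.364

Row totals [53, 73], col totals [44, 41, 41], n=126
χ² = (14−18.51)²/18.51 + (16−17.25)²/17.25 + (23−17.25)²/17.25 + (30−25.49)²/25.49 + (25−23.75)²/23.75 + (18−23.75)²/23.75 = 5.3641
df = 2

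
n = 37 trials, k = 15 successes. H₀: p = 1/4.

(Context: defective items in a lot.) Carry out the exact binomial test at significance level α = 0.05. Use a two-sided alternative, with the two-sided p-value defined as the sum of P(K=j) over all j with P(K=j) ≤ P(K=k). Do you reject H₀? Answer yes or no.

Exact binomial: n=37, k=15, p₀=1/4=0.2500
P(X=j) = C(n,j)·p₀^j·(1−p₀)^(n−j); p = Σ P(X=j) over j with P(X=j) ≤ P(X=15)
p-value (two-sided) = 0.03616
At α=0.05: p < α → reject H₀

reject H₀: yes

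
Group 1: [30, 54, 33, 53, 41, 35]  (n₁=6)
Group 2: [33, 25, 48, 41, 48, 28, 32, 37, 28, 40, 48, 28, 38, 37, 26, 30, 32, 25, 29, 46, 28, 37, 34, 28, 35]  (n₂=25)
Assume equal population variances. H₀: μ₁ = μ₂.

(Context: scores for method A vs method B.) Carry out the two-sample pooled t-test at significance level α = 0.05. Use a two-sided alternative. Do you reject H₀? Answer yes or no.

reject H₀: no

x̄₁=41.000, s₁=10.334, n₁=6
x̄₂=34.440, s₂=7.394, n₂=25
s_p² = [5·10.334² + 24·7.394²]/29 = 63.6607
SE = √(s_p²·(1/6+1/25)) = 3.6272
t = (41.000−34.440)/3.6272 = 1.8086
df = 29
p-value (two-sided) = 0.08090
At α=0.05: p ≥ α → fail to reject H₀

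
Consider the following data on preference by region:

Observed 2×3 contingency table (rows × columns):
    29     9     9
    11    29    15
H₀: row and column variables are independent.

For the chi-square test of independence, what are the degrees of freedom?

degrees of freedom = 2

df = (r−1)(c−1) = (2−1)·(3−1) = 2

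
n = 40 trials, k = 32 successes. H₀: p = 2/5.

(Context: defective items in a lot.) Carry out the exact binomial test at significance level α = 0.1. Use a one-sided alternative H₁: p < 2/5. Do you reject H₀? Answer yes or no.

reject H₀: no

Exact binomial: n=40, k=32, p₀=2/5=0.4000
P(X≤32) from Σ C(n,i)·p₀^i·(1−p₀)^(n−i)
p-value (one-sided, H₁ less) = 1.00000
At α=0.1: p ≥ α → fail to reject H₀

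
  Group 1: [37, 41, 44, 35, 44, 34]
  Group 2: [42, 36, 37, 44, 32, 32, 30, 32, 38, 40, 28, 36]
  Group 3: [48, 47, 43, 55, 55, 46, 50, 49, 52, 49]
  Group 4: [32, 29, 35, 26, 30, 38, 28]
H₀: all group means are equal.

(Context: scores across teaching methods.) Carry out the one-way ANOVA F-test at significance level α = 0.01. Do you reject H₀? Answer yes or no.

Group means [39.17, 35.58, 49.40, 31.14], grand mean 39.257
SSB = Σnᵢ(x̄ᵢ−x̄)² = 1651.679; SSW = ΣΣ(x−x̄ᵢ)² = 601.007
MSB = 1651.679/3 = 550.5595; MSW = 601.007/31 = 19.3873
F = MSB/MSW = 28.3979
df = (3, 31)
p-value (upper-tail) = 0.00000
At α=0.01: p < α → reject H₀

reject H₀: yes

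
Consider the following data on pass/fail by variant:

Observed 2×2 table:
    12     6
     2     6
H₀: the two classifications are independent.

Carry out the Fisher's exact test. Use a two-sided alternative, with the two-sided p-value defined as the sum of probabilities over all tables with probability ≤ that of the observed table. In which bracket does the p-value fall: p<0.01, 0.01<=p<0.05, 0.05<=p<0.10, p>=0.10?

Margins: r₁=18, r₂=8, c₁=14, c₂=12, n=26
p_obs = C(18,12)·C(8,2)/C(26,14); sum pmf over tables with pmf ≤ p_obs
p-value (two-sided) = 0.08952
→ bracket: 0.05<=p<0.10

p-value bracket: 0.05<=p<0.10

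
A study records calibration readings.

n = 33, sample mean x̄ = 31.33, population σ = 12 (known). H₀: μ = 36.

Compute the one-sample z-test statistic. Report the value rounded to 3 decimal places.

SE = σ/√n = 12/√33 = 2.0889
z = (x̄−μ₀)/SE = (31.33−36)/2.0889 = -2.2356

test statistic = -2.236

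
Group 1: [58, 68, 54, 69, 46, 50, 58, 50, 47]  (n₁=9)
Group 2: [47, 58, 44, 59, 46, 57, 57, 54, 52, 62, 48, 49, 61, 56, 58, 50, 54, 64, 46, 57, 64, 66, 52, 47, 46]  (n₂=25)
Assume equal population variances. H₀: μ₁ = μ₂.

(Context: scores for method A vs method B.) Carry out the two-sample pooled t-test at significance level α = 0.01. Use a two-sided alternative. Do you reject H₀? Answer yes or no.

reject H₀: no

x̄₁=55.556, s₁=8.487, n₁=9
x̄₂=54.160, s₂=6.517, n₂=25
s_p² = [8·8.487² + 24·6.517²]/32 = 49.8619
SE = √(s_p²·(1/9+1/25)) = 2.7449
t = (55.556−54.160)/2.7449 = 0.5084
df = 32
p-value (two-sided) = 0.61465
At α=0.01: p ≥ α → fail to reject H₀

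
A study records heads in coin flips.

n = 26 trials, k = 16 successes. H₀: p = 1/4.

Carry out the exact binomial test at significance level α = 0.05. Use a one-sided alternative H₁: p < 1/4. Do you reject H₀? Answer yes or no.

reject H₀: no

Exact binomial: n=26, k=16, p₀=1/4=0.2500
P(X≤16) from Σ C(n,i)·p₀^i·(1−p₀)^(n−i)
p-value (one-sided, H₁ less) = 0.99998
At α=0.05: p ≥ α → fail to reject H₀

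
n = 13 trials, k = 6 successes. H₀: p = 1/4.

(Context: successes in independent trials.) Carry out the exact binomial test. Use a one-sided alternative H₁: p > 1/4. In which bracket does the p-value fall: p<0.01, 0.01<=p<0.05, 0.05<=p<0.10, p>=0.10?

Exact binomial: n=13, k=6, p₀=1/4=0.2500
P(X≥6) from Σ C(n,i)·p₀^i·(1−p₀)^(n−i)
p-value (one-sided, H₁ greater) = 0.08021
→ bracket: 0.05<=p<0.10

p-value bracket: 0.05<=p<0.10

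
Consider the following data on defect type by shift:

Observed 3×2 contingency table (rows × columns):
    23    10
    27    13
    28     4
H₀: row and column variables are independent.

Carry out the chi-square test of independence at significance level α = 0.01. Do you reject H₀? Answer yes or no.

Row totals [33, 40, 32], col totals [78, 27], n=105
χ² = (23−24.51)²/24.51 + (10−8.49)²/8.49 + (27−29.71)²/29.71 + (13−10.29)²/10.29 + (28−23.77)²/23.77 + (4−8.23)²/8.23 = 4.2532
df = 2
p-value (upper-tail) = 0.11924
At α=0.01: p ≥ α → fail to reject H₀

reject H₀: no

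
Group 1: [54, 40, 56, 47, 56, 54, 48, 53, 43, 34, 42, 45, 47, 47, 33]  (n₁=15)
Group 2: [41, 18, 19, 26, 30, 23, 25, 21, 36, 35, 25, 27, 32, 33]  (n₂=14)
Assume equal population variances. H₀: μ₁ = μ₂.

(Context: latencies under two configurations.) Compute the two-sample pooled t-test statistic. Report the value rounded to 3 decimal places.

x̄₁=46.600, s₁=7.337, n₁=15
x̄₂=27.929, s₂=6.822, n₂=14
s_p² = [14·7.337² + 13·6.822²]/27 = 50.3159
SE = √(s_p²·(1/15+1/14)) = 2.6360
t = (46.600−27.929)/2.6360 = 7.0833
df = 27

test statistic = 7.083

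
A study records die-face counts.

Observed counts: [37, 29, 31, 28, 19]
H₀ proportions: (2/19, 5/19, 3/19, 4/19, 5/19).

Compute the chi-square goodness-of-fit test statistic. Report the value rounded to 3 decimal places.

n = 144; E_i = n·p_i = [15.16, 37.89, 22.74, 30.32, 37.89]
χ² = (37−15.16)²/15.16 + (29−37.89)²/37.89 + (31−22.74)²/22.74 + (28−30.32)²/30.32 + (19−37.89)²/37.89 = 46.1627
df = 4

test statistic = 46.163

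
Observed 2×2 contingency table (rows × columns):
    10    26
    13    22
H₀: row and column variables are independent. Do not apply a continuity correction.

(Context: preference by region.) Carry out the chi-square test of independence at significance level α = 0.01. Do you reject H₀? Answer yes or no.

Row totals [36, 35], col totals [23, 48], n=71
χ² = (10−11.66)²/11.66 + (26−24.34)²/24.34 + (13−11.34)²/11.34 + (22−23.66)²/23.66 = 0.7107
df = 1
p-value (upper-tail) = 0.39921
At α=0.01: p ≥ α → fail to reject H₀

reject H₀: no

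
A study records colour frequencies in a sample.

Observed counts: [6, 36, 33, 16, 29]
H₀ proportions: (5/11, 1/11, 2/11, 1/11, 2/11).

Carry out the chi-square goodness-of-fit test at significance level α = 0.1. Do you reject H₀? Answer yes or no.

n = 120; E_i = n·p_i = [54.55, 10.91, 21.82, 10.91, 21.82]
χ² = (6−54.55)²/54.55 + (36−10.91)²/10.91 + (33−21.82)²/21.82 + (16−10.91)²/10.91 + (29−21.82)²/21.82 = 111.3850
df = 4
p-value (upper-tail) = 0.00000
At α=0.1: p < α → reject H₀

reject H₀: yes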